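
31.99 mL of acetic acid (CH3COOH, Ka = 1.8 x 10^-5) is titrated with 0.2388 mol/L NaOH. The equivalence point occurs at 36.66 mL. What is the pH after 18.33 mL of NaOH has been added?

4.74

18.33 mL is exactly half the equivalence volume (36.66/2), i.e. the half-equivalence point.
There, n(HA) = n(A^-), so pH = pKa = -log(1.8 x 10^-5) = 4.74.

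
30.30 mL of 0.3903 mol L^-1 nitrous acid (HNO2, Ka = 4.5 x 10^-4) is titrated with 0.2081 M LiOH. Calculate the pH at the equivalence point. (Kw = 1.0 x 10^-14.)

8.24

n(HNO2) = 0.3903 x 0.03030 = 0.01183 mol; V(LiOH) at equivalence = 0.01183/0.2081 = 0.05683 L.
At equivalence all the acid is converted to NO2-; total volume = 0.03030 + 0.05683 = 0.08713 L, so [NO2-] = 0.01183/0.08713 = 0.1357 M.
Kb = Kw/Ka = 1.0e-14 / 4.5 x 10^-4 = 2.22e-11.
[OH^-] = sqrt(Kb x [NO2-]) = sqrt(2.22e-11 x 0.1357) = 1.74e-6 M.
pOH = 5.76, so pH = 14.00 - 5.76 = 8.24.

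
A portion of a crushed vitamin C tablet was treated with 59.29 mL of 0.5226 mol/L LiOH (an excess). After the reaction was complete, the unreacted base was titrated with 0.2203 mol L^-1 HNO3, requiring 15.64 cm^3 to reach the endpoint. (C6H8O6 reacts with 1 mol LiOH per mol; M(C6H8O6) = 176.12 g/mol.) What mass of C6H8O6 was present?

Total n(LiOH) added = 0.5226 x 0.05929 = 0.03098 mol.
n(HNO3) used = 0.2203 x 0.01564 = 0.003445 mol, which equals the excess n(LiOH).
So n(LiOH) consumed by the sample = 0.03098 - 0.003445 = 0.02754 mol.
n(C6H8O6) = 0.02754 / 1 = 0.02754 mol.
mass = 0.02754 mol x 176.12 g/mol = 4.85 g.

4.85 g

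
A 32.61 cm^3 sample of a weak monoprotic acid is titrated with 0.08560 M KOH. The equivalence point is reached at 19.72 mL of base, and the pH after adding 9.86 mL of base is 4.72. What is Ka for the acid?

9.86 mL is half of the equivalence volume, so this is the half-equivalence point where [HA] = [A^-].
At half-equivalence pH = pKa, so pKa = 4.72.
Ka = 10^(-4.72) = 1.9 x 10^-5.

1.9 x 10^-5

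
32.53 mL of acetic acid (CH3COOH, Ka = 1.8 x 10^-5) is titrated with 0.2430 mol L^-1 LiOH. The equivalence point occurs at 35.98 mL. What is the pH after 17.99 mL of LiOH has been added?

17.99 mL is exactly half the equivalence volume (35.98/2), i.e. the half-equivalence point.
There, n(HA) = n(A^-), so pH = pKa = -log(1.8 x 10^-5) = 4.74.

4.74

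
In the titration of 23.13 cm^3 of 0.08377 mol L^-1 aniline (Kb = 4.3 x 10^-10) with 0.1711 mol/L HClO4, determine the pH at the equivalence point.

n(C6H5NH2) = 0.08377 x 0.02313 = 0.001938 mol; V(HClO4) at equivalence = 0.001938/0.1711 = 0.01132 L.
At equivalence the base is fully converted to C6H5NH3+; total volume = 0.03445 L, so [C6H5NH3+] = 0.001938/0.03445 = 0.05624 M.
Ka(C6H5NH3+) = Kw/Kb = 1.0e-14 / 4.3 x 10^-10 = 2.33e-5.
[H^+] = sqrt(Ka x [C6H5NH3+]) = sqrt(2.33e-5 x 0.05624) = 0.00114 M.
pH = -log(0.00114) = 2.94.

2.94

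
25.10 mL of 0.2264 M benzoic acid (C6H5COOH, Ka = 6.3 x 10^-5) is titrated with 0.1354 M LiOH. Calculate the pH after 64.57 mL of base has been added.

12.53

n(acid) = 0.2264 x 0.02510 = 0.005683 mol; n(LiOH) added = 0.1354 x 0.06457 = 0.008743 mol.
Base is in excess by 0.008743 - 0.005683 = 0.003060 mol in a total volume of 0.08967 L.
[OH^-] = 0.003060/0.08967 = 0.03413 M, so pOH = 1.47 and pH = 14.00 - 1.47 = 12.53.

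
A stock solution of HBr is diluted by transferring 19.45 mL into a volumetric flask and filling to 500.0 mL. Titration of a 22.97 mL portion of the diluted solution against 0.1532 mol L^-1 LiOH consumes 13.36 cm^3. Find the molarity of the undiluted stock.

2.29 M

n(LiOH) = 0.1532 x 0.01336 = 0.002047 mol.
n(HBr) in the aliquot = 0.002047 mol.
[diluted HBr] = 0.002047 / 0.02297 = 0.08911 M.
Dilution factor = 500.0/19.45 = 25.71, so [stock] = 0.08911 x 25.71 = 2.29 M.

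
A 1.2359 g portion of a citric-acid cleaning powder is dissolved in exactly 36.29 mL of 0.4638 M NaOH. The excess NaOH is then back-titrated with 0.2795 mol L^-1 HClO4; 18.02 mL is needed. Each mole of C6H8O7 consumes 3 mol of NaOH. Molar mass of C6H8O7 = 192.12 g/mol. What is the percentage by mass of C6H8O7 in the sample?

Total n(NaOH) added = 0.4638 x 0.03629 = 0.01683 mol.
n(HClO4) used = 0.2795 x 0.01802 = 0.005037 mol, which equals the excess n(NaOH).
So n(NaOH) consumed by the sample = 0.01683 - 0.005037 = 0.01179 mol.
n(C6H8O7) = 0.01179 / 3 = 0.003932 mol.
mass C6H8O7 = 0.003932 x 192.12 = 0.7553 g, so %C6H8O7 = 0.7553/1.2359 x 100 = 61.1%.

61.1%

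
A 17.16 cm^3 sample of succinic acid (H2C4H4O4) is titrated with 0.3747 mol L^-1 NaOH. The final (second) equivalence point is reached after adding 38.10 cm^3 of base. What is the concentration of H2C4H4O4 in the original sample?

n(NaOH) = 0.3747 x 0.03810 = 0.01428 mol.
At the final (second) equivalence point, 2 mol OH^- react per mol H2C4H4O4, so n(H2C4H4O4) = 0.01428 / 2 = 0.007138 mol.
[H2C4H4O4] = 0.007138 / 0.01716 L = 0.416 M.

0.416 M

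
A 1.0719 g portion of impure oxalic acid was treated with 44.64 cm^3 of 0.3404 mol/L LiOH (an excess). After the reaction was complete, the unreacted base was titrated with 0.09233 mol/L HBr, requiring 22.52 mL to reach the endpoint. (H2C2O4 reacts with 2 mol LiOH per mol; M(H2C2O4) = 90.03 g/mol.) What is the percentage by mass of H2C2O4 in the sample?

Total n(LiOH) added = 0.3404 x 0.04464 = 0.01520 mol.
n(HBr) used = 0.09233 x 0.02252 = 0.002079 mol, which equals the excess n(LiOH).
So n(LiOH) consumed by the sample = 0.01520 - 0.002079 = 0.01312 mol.
n(H2C2O4) = 0.01312 / 2 = 0.006558 mol.
mass H2C2O4 = 0.006558 x 90.03 = 0.5904 g, so %H2C2O4 = 0.5904/1.0719 x 100 = 55.1%.

55.1%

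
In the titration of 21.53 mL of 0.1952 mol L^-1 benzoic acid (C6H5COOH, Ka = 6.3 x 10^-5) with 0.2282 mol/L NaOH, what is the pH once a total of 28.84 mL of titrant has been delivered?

12.67

n(acid) = 0.1952 x 0.02153 = 0.004203 mol; n(NaOH) added = 0.2282 x 0.02884 = 0.006581 mol.
Base is in excess by 0.006581 - 0.004203 = 0.002379 mol in a total volume of 0.05037 L.
[OH^-] = 0.002379/0.05037 = 0.04722 M, so pOH = 1.33 and pH = 14.00 - 1.33 = 12.67.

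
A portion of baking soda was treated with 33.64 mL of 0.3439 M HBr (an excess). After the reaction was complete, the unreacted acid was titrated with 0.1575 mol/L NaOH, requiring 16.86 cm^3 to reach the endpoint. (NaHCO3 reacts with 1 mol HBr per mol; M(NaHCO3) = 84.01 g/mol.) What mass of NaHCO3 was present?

Total n(HBr) added = 0.3439 x 0.03364 = 0.01157 mol.
n(NaOH) used = 0.1575 x 0.01686 = 0.002655 mol, which equals the excess n(HBr).
So n(HBr) consumed by the sample = 0.01157 - 0.002655 = 0.008913 mol.
n(NaHCO3) = 0.008913 / 1 = 0.008913 mol.
mass = 0.008913 mol x 84.01 g/mol = 0.749 g.

0.749 g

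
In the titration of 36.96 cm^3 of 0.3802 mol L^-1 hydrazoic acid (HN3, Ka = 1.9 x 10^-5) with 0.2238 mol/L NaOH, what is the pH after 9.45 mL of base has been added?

3.97

Initial n(HN3) = 0.3802 x 0.03696 = 0.01405 mol.
n(NaOH) added = 0.2238 x 0.009450 = 0.002115 mol, converting that many moles of HN3 to N3-.
Remaining n(HN3) = 0.01194 mol; n(N3-) = 0.002115 mol.
By Henderson-Hasselbalch, pH = pKa + log([A^-]/[HA]) = 4.72 + log(0.002115/0.01194) = 4.72 + (-0.75) = 3.97.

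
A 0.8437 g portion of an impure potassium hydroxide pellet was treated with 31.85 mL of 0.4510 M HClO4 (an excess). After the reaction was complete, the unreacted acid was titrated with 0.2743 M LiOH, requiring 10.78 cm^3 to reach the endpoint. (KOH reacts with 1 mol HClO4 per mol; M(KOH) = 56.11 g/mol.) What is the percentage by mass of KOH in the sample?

Total n(HClO4) added = 0.4510 x 0.03185 = 0.01436 mol.
n(LiOH) used = 0.2743 x 0.01078 = 0.002957 mol, which equals the excess n(HClO4).
So n(HClO4) consumed by the sample = 0.01436 - 0.002957 = 0.01141 mol.
n(KOH) = 0.01141 / 1 = 0.01141 mol.
mass KOH = 0.01141 x 56.11 = 0.6401 g, so %KOH = 0.6401/0.8437 x 100 = 75.9%.

75.9%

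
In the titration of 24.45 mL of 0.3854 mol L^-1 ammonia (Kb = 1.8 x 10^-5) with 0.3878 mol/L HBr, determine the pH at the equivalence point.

n(NH3) = 0.3854 x 0.02445 = 0.009423 mol; V(HBr) at equivalence = 0.009423/0.3878 = 0.02430 L.
At equivalence the base is fully converted to NH4+; total volume = 0.04875 L, so [NH4+] = 0.009423/0.04875 = 0.1933 M.
Ka(NH4+) = Kw/Kb = 1.0e-14 / 1.8 x 10^-5 = 5.56e-10.
[H^+] = sqrt(Ka x [NH4+]) = sqrt(5.56e-10 x 0.1933) = 1.04e-5 M.
pH = -log(1.04e-5) = 4.98.

4.98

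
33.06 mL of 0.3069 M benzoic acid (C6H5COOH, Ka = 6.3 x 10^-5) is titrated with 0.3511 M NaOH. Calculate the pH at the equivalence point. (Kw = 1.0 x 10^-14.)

8.71

n(C6H5COOH) = 0.3069 x 0.03306 = 0.01015 mol; V(NaOH) at equivalence = 0.01015/0.3511 = 0.02890 L.
At equivalence all the acid is converted to C6H5COO-; total volume = 0.03306 + 0.02890 = 0.06196 L, so [C6H5COO-] = 0.01015/0.06196 = 0.1638 M.
Kb = Kw/Ka = 1.0e-14 / 6.3 x 10^-5 = 1.59e-10.
[OH^-] = sqrt(Kb x [C6H5COO-]) = sqrt(1.59e-10 x 0.1638) = 5.10e-6 M.
pOH = 5.29, so pH = 14.00 - 5.29 = 8.71.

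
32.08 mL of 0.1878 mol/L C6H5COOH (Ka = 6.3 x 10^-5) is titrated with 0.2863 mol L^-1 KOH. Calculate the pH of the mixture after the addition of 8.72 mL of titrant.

Initial n(C6H5COOH) = 0.1878 x 0.03208 = 0.006025 mol.
n(KOH) added = 0.2863 x 0.008720 = 0.002497 mol, converting that many moles of C6H5COOH to C6H5COO-.
Remaining n(C6H5COOH) = 0.003528 mol; n(C6H5COO-) = 0.002497 mol.
By Henderson-Hasselbalch, pH = pKa + log([A^-]/[HA]) = 4.20 + log(0.002497/0.003528) = 4.20 + (-0.15) = 4.05.

4.05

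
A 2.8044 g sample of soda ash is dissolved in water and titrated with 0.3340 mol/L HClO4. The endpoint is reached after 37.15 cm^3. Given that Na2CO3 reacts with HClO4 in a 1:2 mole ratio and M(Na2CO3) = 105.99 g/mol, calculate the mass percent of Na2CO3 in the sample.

23.4%

n(HClO4) = 0.3340 x 0.03715 = 0.01241 mol.
n(Na2CO3) = 0.01241 / 2 = 0.006204 mol.
mass of Na2CO3 = 0.006204 x 105.99 = 0.6576 g.
% purity = 0.6576 / 2.8044 x 100 = 23.4%.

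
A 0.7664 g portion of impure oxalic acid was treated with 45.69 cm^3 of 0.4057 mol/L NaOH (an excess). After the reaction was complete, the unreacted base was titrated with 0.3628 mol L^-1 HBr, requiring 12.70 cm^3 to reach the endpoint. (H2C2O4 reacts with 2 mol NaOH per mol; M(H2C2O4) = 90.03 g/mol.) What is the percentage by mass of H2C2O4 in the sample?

81.8%

Total n(NaOH) added = 0.4057 x 0.04569 = 0.01854 mol.
n(HBr) used = 0.3628 x 0.01270 = 0.004608 mol, which equals the excess n(NaOH).
So n(NaOH) consumed by the sample = 0.01854 - 0.004608 = 0.01393 mol.
n(H2C2O4) = 0.01393 / 2 = 0.006964 mol.
mass H2C2O4 = 0.006964 x 90.03 = 0.6270 g, so %H2C2O4 = 0.6270/0.7664 x 100 = 81.8%.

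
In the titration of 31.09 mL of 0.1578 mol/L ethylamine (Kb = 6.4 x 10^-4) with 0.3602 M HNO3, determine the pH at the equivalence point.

5.88

n(C2H5NH2) = 0.1578 x 0.03109 = 0.004906 mol; V(HNO3) at equivalence = 0.004906/0.3602 = 0.01362 L.
At equivalence the base is fully converted to C2H5NH3+; total volume = 0.04471 L, so [C2H5NH3+] = 0.004906/0.04471 = 0.1097 M.
Ka(C2H5NH3+) = Kw/Kb = 1.0e-14 / 6.4 x 10^-4 = 1.56e-11.
[H^+] = sqrt(Ka x [C2H5NH3+]) = sqrt(1.56e-11 x 0.1097) = 1.31e-6 M.
pH = -log(1.31e-6) = 5.88.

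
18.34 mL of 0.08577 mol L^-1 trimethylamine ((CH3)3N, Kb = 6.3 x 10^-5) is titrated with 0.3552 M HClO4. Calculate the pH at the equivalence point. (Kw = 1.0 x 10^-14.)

n((CH3)3N) = 0.08577 x 0.01834 = 0.001573 mol; V(HClO4) at equivalence = 0.001573/0.3552 = 0.004429 L.
At equivalence the base is fully converted to (CH3)3NH+; total volume = 0.02277 L, so [(CH3)3NH+] = 0.001573/0.02277 = 0.06909 M.
Ka((CH3)3NH+) = Kw/Kb = 1.0e-14 / 6.3 x 10^-5 = 1.59e-10.
[H^+] = sqrt(Ka x [(CH3)3NH+]) = sqrt(1.59e-10 x 0.06909) = 3.31e-6 M.
pH = -log(3.31e-6) = 5.48.

5.48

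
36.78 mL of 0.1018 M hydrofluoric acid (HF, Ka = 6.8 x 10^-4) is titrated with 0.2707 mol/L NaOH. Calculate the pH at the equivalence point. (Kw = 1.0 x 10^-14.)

8.02

n(HF) = 0.1018 x 0.03678 = 0.003744 mol; V(NaOH) at equivalence = 0.003744/0.2707 = 0.01383 L.
At equivalence all the acid is converted to F-; total volume = 0.03678 + 0.01383 = 0.05061 L, so [F-] = 0.003744/0.05061 = 0.07398 M.
Kb = Kw/Ka = 1.0e-14 / 6.8 x 10^-4 = 1.47e-11.
[OH^-] = sqrt(Kb x [F-]) = sqrt(1.47e-11 x 0.07398) = 1.04e-6 M.
pOH = 5.98, so pH = 14.00 - 5.98 = 8.02.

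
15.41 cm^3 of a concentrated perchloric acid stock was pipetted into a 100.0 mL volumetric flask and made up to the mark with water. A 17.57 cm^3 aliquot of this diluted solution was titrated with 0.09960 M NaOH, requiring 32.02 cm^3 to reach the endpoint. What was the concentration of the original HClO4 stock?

n(NaOH) = 0.09960 x 0.03202 = 0.003189 mol.
n(HClO4) in the aliquot = 0.003189 mol.
[diluted HClO4] = 0.003189 / 0.01757 = 0.1815 M.
Dilution factor = 100.0/15.41 = 6.489, so [stock] = 0.1815 x 6.489 = 1.18 M.

1.18 M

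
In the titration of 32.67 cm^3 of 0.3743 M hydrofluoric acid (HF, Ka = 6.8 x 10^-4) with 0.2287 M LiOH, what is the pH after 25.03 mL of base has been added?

Initial n(HF) = 0.3743 x 0.03267 = 0.01223 mol.
n(LiOH) added = 0.2287 x 0.02503 = 0.005724 mol, converting that many moles of HF to F-.
Remaining n(HF) = 0.006504 mol; n(F-) = 0.005724 mol.
By Henderson-Hasselbalch, pH = pKa + log([A^-]/[HA]) = 3.17 + log(0.005724/0.006504) = 3.17 + (-0.06) = 3.11.

3.11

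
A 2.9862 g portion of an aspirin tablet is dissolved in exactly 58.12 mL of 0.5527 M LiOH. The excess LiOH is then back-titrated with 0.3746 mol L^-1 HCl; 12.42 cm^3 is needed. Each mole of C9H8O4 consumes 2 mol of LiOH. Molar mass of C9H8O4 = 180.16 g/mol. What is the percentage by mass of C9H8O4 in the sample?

Total n(LiOH) added = 0.5527 x 0.05812 = 0.03212 mol.
n(HCl) used = 0.3746 x 0.01242 = 0.004653 mol, which equals the excess n(LiOH).
So n(LiOH) consumed by the sample = 0.03212 - 0.004653 = 0.02747 mol.
n(C9H8O4) = 0.02747 / 2 = 0.01374 mol.
mass C9H8O4 = 0.01374 x 180.16 = 2.475 g, so %C9H8O4 = 2.475/2.9862 x 100 = 82.9%.

82.9%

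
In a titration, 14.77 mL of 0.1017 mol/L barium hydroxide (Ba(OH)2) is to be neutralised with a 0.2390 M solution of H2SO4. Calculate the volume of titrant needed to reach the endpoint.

6.28 mL

n(Ba(OH)2) = 0.1017 mol/L x 0.01477 L = 0.001502 mol.
At equivalence n(H2SO4) = n(Ba(OH)2) = 0.001502 mol.
V(H2SO4) = 0.001502 / 0.2390 = 0.006285 L = 6.28 mL.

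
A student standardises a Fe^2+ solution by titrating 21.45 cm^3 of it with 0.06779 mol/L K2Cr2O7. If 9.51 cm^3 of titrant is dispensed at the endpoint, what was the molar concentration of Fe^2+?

n(K2Cr2O7) = 0.06779 x 0.009510 = 0.0006447 mol.
From the balanced equation, 1 mol K2Cr2O7 reacts with 6 mol Fe^2+, so n(Fe^2+) = 0.0006447 x 6/1 = 0.003868 mol.
[Fe^2+] = 0.003868 / 0.02145 L = 0.180 M.

0.180 M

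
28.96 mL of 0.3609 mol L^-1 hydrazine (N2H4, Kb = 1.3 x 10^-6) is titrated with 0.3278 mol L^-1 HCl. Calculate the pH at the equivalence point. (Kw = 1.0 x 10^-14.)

4.44

n(N2H4) = 0.3609 x 0.02896 = 0.01045 mol; V(HCl) at equivalence = 0.01045/0.3278 = 0.03188 L.
At equivalence the base is fully converted to N2H5+; total volume = 0.06084 L, so [N2H5+] = 0.01045/0.06084 = 0.1718 M.
Ka(N2H5+) = Kw/Kb = 1.0e-14 / 1.3 x 10^-6 = 7.69e-9.
[H^+] = sqrt(Ka x [N2H5+]) = sqrt(7.69e-9 x 0.1718) = 3.64e-5 M.
pH = -log(3.64e-5) = 4.44.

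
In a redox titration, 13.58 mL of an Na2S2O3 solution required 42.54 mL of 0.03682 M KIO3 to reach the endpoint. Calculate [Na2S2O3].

0.692 M

n(KIO3) = 0.03682 x 0.04254 = 0.001566 mol.
From the balanced equation, 1 mol KIO3 reacts with 6 mol Na2S2O3, so n(Na2S2O3) = 0.001566 x 6/1 = 0.009398 mol.
[Na2S2O3] = 0.009398 / 0.01358 L = 0.692 M.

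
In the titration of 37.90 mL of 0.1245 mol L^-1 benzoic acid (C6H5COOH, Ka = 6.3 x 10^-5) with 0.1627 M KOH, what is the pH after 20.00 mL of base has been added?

4.55

Initial n(C6H5COOH) = 0.1245 x 0.03790 = 0.004719 mol.
n(KOH) added = 0.1627 x 0.02000 = 0.003254 mol, converting that many moles of C6H5COOH to C6H5COO-.
Remaining n(C6H5COOH) = 0.001465 mol; n(C6H5COO-) = 0.003254 mol.
By Henderson-Hasselbalch, pH = pKa + log([A^-]/[HA]) = 4.20 + log(0.003254/0.001465) = 4.20 + (+0.35) = 4.55.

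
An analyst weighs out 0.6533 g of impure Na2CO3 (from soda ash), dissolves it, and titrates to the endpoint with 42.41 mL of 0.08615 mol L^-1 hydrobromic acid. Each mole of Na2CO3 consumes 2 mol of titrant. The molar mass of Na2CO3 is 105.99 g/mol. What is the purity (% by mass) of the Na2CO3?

n(HBr) = 0.08615 x 0.04241 = 0.003654 mol.
n(Na2CO3) = 0.003654 / 2 = 0.001827 mol.
mass of Na2CO3 = 0.001827 x 105.99 = 0.1936 g.
% purity = 0.1936 / 0.6533 x 100 = 29.6%.

29.6%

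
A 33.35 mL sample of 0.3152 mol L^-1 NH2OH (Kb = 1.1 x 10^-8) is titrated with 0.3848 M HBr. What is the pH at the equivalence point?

n(NH2OH) = 0.3152 x 0.03335 = 0.01051 mol; V(HBr) at equivalence = 0.01051/0.3848 = 0.02732 L.
At equivalence the base is fully converted to NH3OH+; total volume = 0.06067 L, so [NH3OH+] = 0.01051/0.06067 = 0.1733 M.
Ka(NH3OH+) = Kw/Kb = 1.0e-14 / 1.1 x 10^-8 = 9.09e-7.
[H^+] = sqrt(Ka x [NH3OH+]) = sqrt(9.09e-7 x 0.1733) = 0.000397 M.
pH = -log(0.000397) = 3.40.

3.40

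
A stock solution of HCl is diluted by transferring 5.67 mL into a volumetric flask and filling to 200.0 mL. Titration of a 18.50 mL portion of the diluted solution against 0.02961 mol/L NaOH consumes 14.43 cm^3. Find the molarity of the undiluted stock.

n(NaOH) = 0.02961 x 0.01443 = 0.0004273 mol.
n(HCl) in the aliquot = 0.0004273 mol.
[diluted HCl] = 0.0004273 / 0.01850 = 0.02310 M.
Dilution factor = 200.0/5.670 = 35.27, so [stock] = 0.02310 x 35.27 = 0.815 M.

0.815 M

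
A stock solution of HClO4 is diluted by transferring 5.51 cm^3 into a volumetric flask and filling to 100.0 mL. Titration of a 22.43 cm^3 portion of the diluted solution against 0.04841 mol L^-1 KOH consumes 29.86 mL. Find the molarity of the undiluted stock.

n(KOH) = 0.04841 x 0.02986 = 0.001446 mol.
n(HClO4) in the aliquot = 0.001446 mol.
[diluted HClO4] = 0.001446 / 0.02243 = 0.06445 M.
Dilution factor = 100.0/5.510 = 18.15, so [stock] = 0.06445 x 18.15 = 1.17 M.

1.17 M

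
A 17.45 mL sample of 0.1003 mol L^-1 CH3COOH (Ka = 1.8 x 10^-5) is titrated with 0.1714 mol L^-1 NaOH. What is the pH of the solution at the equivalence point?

n(CH3COOH) = 0.1003 x 0.01745 = 0.001750 mol; V(NaOH) at equivalence = 0.001750/0.1714 = 0.01021 L.
At equivalence all the acid is converted to CH3COO-; total volume = 0.01745 + 0.01021 = 0.02766 L, so [CH3COO-] = 0.001750/0.02766 = 0.06327 M.
Kb = Kw/Ka = 1.0e-14 / 1.8 x 10^-5 = 5.56e-10.
[OH^-] = sqrt(Kb x [CH3COO-]) = sqrt(5.56e-10 x 0.06327) = 5.93e-6 M.
pOH = 5.23, so pH = 14.00 - 5.23 = 8.77.

8.77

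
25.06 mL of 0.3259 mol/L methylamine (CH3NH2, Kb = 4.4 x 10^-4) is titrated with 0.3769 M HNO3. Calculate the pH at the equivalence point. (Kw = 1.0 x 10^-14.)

n(CH3NH2) = 0.3259 x 0.02506 = 0.008167 mol; V(HNO3) at equivalence = 0.008167/0.3769 = 0.02167 L.
At equivalence the base is fully converted to CH3NH3+; total volume = 0.04673 L, so [CH3NH3+] = 0.008167/0.04673 = 0.1748 M.
Ka(CH3NH3+) = Kw/Kb = 1.0e-14 / 4.4 x 10^-4 = 2.27e-11.
[H^+] = sqrt(Ka x [CH3NH3+]) = sqrt(2.27e-11 x 0.1748) = 1.99e-6 M.
pH = -log(1.99e-6) = 5.70.

5.70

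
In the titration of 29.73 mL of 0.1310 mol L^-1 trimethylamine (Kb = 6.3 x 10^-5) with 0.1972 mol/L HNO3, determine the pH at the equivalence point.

5.45

n((CH3)3N) = 0.1310 x 0.02973 = 0.003895 mol; V(HNO3) at equivalence = 0.003895/0.1972 = 0.01975 L.
At equivalence the base is fully converted to (CH3)3NH+; total volume = 0.04948 L, so [(CH3)3NH+] = 0.003895/0.04948 = 0.07871 M.
Ka((CH3)3NH+) = Kw/Kb = 1.0e-14 / 6.3 x 10^-5 = 1.59e-10.
[H^+] = sqrt(Ka x [(CH3)3NH+]) = sqrt(1.59e-10 x 0.07871) = 3.53e-6 M.
pH = -log(3.53e-6) = 5.45.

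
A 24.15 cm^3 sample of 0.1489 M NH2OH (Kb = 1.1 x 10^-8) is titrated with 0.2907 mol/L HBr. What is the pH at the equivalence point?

3.52

n(NH2OH) = 0.1489 x 0.02415 = 0.003596 mol; V(HBr) at equivalence = 0.003596/0.2907 = 0.01237 L.
At equivalence the base is fully converted to NH3OH+; total volume = 0.03652 L, so [NH3OH+] = 0.003596/0.03652 = 0.09847 M.
Ka(NH3OH+) = Kw/Kb = 1.0e-14 / 1.1 x 10^-8 = 9.09e-7.
[H^+] = sqrt(Ka x [NH3OH+]) = sqrt(9.09e-7 x 0.09847) = 0.000299 M.
pH = -log(0.000299) = 3.52.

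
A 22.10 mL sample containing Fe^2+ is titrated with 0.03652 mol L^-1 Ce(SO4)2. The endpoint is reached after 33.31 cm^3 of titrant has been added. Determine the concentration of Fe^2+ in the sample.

0.0550 M

n(Ce(SO4)2) = 0.03652 x 0.03331 = 0.001216 mol.
From the balanced equation, 1 mol Ce(SO4)2 reacts with 1 mol Fe^2+, so n(Fe^2+) = 0.001216 x 1/1 = 0.001216 mol.
[Fe^2+] = 0.001216 / 0.02210 L = 0.0550 M.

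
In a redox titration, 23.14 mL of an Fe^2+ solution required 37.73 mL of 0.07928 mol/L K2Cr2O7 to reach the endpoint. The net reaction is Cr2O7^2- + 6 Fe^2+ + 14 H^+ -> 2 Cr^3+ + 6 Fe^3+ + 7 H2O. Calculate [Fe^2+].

0.776 M

n(K2Cr2O7) = 0.07928 x 0.03773 = 0.002991 mol.
From the balanced equation, 1 mol K2Cr2O7 reacts with 6 mol Fe^2+, so n(Fe^2+) = 0.002991 x 6/1 = 0.01795 mol.
[Fe^2+] = 0.01795 / 0.02314 L = 0.776 M.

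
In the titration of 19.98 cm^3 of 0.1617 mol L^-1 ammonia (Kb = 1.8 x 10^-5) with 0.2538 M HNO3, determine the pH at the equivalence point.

n(NH3) = 0.1617 x 0.01998 = 0.003231 mol; V(HNO3) at equivalence = 0.003231/0.2538 = 0.01273 L.
At equivalence the base is fully converted to NH4+; total volume = 0.03271 L, so [NH4+] = 0.003231/0.03271 = 0.09877 M.
Ka(NH4+) = Kw/Kb = 1.0e-14 / 1.8 x 10^-5 = 5.56e-10.
[H^+] = sqrt(Ka x [NH4+]) = sqrt(5.56e-10 x 0.09877) = 7.41e-6 M.
pH = -log(7.41e-6) = 5.13.

5.13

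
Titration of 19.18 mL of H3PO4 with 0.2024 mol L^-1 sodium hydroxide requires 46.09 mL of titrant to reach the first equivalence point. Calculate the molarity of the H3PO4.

n(NaOH) = 0.2024 x 0.04609 = 0.009329 mol.
At the first equivalence point, 1 mol OH^- react per mol H3PO4, so n(H3PO4) = 0.009329 / 1 = 0.009329 mol.
[H3PO4] = 0.009329 / 0.01918 L = 0.486 M.

0.486 M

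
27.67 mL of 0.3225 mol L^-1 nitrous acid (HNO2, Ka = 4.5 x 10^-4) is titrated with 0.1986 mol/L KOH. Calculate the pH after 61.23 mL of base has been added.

12.56

n(acid) = 0.3225 x 0.02767 = 0.008924 mol; n(KOH) added = 0.1986 x 0.06123 = 0.01216 mol.
Base is in excess by 0.01216 - 0.008924 = 0.003237 mol in a total volume of 0.08890 L.
[OH^-] = 0.003237/0.08890 = 0.03641 M, so pOH = 1.44 and pH = 14.00 - 1.44 = 12.56.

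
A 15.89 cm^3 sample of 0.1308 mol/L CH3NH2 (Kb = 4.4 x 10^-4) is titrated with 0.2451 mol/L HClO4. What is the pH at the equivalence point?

n(CH3NH2) = 0.1308 x 0.01589 = 0.002078 mol; V(HClO4) at equivalence = 0.002078/0.2451 = 0.008480 L.
At equivalence the base is fully converted to CH3NH3+; total volume = 0.02437 L, so [CH3NH3+] = 0.002078/0.02437 = 0.08529 M.
Ka(CH3NH3+) = Kw/Kb = 1.0e-14 / 4.4 x 10^-4 = 2.27e-11.
[H^+] = sqrt(Ka x [CH3NH3+]) = sqrt(2.27e-11 x 0.08529) = 1.39e-6 M.
pH = -log(1.39e-6) = 5.86.

5.86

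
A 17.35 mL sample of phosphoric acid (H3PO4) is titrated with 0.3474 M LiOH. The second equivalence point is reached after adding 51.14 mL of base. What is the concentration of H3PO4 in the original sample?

0.512 M

n(LiOH) = 0.3474 x 0.05114 = 0.01777 mol.
At the second equivalence point, 2 mol OH^- react per mol H3PO4, so n(H3PO4) = 0.01777 / 2 = 0.008883 mol.
[H3PO4] = 0.008883 / 0.01735 L = 0.512 M.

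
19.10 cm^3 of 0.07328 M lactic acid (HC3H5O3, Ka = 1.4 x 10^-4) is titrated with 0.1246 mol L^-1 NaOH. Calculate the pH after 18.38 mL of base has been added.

12.38

n(acid) = 0.07328 x 0.01910 = 0.001400 mol; n(NaOH) added = 0.1246 x 0.01838 = 0.002290 mol.
Base is in excess by 0.002290 - 0.001400 = 0.0008905 mol in a total volume of 0.03748 L.
[OH^-] = 0.0008905/0.03748 = 0.02376 M, so pOH = 1.62 and pH = 14.00 - 1.62 = 12.38.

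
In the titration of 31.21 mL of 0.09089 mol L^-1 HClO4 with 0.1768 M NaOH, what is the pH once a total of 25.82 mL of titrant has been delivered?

n(acid) = 0.09089 x 0.03121 = 0.002837 mol; n(NaOH) added = 0.1768 x 0.02582 = 0.004565 mol.
Base is in excess by 0.004565 - 0.002837 = 0.001728 mol in a total volume of 0.05703 L.
[OH^-] = 0.001728/0.05703 = 0.03031 M, so pOH = 1.52 and pH = 14.00 - 1.52 = 12.48.

12.48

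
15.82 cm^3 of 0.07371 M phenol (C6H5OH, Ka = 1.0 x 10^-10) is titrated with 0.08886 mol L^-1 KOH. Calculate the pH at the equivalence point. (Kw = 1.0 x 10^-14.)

n(C6H5OH) = 0.07371 x 0.01582 = 0.001166 mol; V(KOH) at equivalence = 0.001166/0.08886 = 0.01312 L.
At equivalence all the acid is converted to C6H5O-; total volume = 0.01582 + 0.01312 = 0.02894 L, so [C6H5O-] = 0.001166/0.02894 = 0.04029 M.
Kb = Kw/Ka = 1.0e-14 / 1.0 x 10^-10 = 0.000100.
[OH^-] = sqrt(Kb x [C6H5O-]) = sqrt(0.000100 x 0.04029) = 0.00201 M.
pOH = 2.70, so pH = 14.00 - 2.70 = 11.30.

11.30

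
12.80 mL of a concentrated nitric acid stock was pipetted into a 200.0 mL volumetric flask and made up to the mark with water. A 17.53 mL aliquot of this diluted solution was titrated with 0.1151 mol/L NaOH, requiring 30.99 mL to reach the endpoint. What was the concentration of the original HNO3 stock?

3.18 M

n(NaOH) = 0.1151 x 0.03099 = 0.003567 mol.
n(HNO3) in the aliquot = 0.003567 mol.
[diluted HNO3] = 0.003567 / 0.01753 = 0.2035 M.
Dilution factor = 200.0/12.80 = 15.62, so [stock] = 0.2035 x 15.62 = 3.18 M.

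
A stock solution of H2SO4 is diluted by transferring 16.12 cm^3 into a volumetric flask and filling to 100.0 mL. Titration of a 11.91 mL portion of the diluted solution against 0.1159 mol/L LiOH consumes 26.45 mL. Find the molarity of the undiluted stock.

n(LiOH) = 0.1159 x 0.02645 = 0.003066 mol.
n(H2SO4) in the aliquot = 0.003066 x 1/2 = 0.001533 mol.
[diluted H2SO4] = 0.001533 / 0.01191 = 0.1287 M.
Dilution factor = 100.0/16.12 = 6.203, so [stock] = 0.1287 x 6.203 = 0.798 M.

0.798 M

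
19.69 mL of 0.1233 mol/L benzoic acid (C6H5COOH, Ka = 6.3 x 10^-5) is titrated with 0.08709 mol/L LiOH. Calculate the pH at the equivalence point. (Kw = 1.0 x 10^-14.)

8.45

n(C6H5COOH) = 0.1233 x 0.01969 = 0.002428 mol; V(LiOH) at equivalence = 0.002428/0.08709 = 0.02788 L.
At equivalence all the acid is converted to C6H5COO-; total volume = 0.01969 + 0.02788 = 0.04757 L, so [C6H5COO-] = 0.002428/0.04757 = 0.05104 M.
Kb = Kw/Ka = 1.0e-14 / 6.3 x 10^-5 = 1.59e-10.
[OH^-] = sqrt(Kb x [C6H5COO-]) = sqrt(1.59e-10 x 0.05104) = 2.85e-6 M.
pOH = 5.55, so pH = 14.00 - 5.55 = 8.45.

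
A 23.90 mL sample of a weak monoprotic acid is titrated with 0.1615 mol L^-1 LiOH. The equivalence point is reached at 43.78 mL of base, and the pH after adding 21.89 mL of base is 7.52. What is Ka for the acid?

3.0 x 10^-8

21.89 mL is half of the equivalence volume, so this is the half-equivalence point where [HA] = [A^-].
At half-equivalence pH = pKa, so pKa = 7.52.
Ka = 10^(-7.52) = 3.0 x 10^-8.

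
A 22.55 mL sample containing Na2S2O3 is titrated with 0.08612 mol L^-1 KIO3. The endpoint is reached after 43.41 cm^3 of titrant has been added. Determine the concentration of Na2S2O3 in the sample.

n(KIO3) = 0.08612 x 0.04341 = 0.003738 mol.
From the balanced equation, 1 mol KIO3 reacts with 6 mol Na2S2O3, so n(Na2S2O3) = 0.003738 x 6/1 = 0.02243 mol.
[Na2S2O3] = 0.02243 / 0.02255 L = 0.995 M.

0.995 M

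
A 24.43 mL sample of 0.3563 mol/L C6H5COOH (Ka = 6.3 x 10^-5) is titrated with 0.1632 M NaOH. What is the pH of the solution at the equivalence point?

8.62

n(C6H5COOH) = 0.3563 x 0.02443 = 0.008704 mol; V(NaOH) at equivalence = 0.008704/0.1632 = 0.05334 L.
At equivalence all the acid is converted to C6H5COO-; total volume = 0.02443 + 0.05334 = 0.07777 L, so [C6H5COO-] = 0.008704/0.07777 = 0.1119 M.
Kb = Kw/Ka = 1.0e-14 / 6.3 x 10^-5 = 1.59e-10.
[OH^-] = sqrt(Kb x [C6H5COO-]) = sqrt(1.59e-10 x 0.1119) = 4.22e-6 M.
pOH = 5.38, so pH = 14.00 - 5.38 = 8.62.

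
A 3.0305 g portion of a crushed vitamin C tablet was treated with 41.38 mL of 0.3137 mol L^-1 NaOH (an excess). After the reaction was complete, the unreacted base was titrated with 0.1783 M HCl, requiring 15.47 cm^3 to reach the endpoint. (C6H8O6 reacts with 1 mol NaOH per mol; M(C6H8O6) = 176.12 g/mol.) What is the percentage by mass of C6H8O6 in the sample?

59.4%

Total n(NaOH) added = 0.3137 x 0.04138 = 0.01298 mol.
n(HCl) used = 0.1783 x 0.01547 = 0.002758 mol, which equals the excess n(NaOH).
So n(NaOH) consumed by the sample = 0.01298 - 0.002758 = 0.01022 mol.
n(C6H8O6) = 0.01022 / 1 = 0.01022 mol.
mass C6H8O6 = 0.01022 x 176.12 = 1.800 g, so %C6H8O6 = 1.800/3.0305 x 100 = 59.4%.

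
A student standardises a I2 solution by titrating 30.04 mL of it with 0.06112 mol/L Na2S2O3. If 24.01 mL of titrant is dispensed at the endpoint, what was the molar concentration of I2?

0.0244 M

n(Na2S2O3) = 0.06112 x 0.02401 = 0.001467 mol.
From the balanced equation, 2 mol Na2S2O3 reacts with 1 mol I2, so n(I2) = 0.001467 x 1/2 = 0.0007337 mol.
[I2] = 0.0007337 / 0.03004 L = 0.0244 M.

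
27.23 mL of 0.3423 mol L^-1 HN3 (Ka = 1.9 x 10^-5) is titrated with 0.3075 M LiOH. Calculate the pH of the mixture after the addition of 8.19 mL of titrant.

4.29

Initial n(HN3) = 0.3423 x 0.02723 = 0.009321 mol.
n(LiOH) added = 0.3075 x 0.008190 = 0.002518 mol, converting that many moles of HN3 to N3-.
Remaining n(HN3) = 0.006802 mol; n(N3-) = 0.002518 mol.
By Henderson-Hasselbalch, pH = pKa + log([A^-]/[HA]) = 4.72 + log(0.002518/0.006802) = 4.72 + (-0.43) = 4.29.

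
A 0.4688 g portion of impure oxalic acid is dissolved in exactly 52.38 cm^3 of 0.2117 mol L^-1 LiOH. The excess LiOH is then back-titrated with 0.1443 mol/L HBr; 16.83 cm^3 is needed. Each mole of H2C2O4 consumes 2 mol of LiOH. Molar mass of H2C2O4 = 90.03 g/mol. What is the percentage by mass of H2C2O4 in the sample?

83.2%

Total n(LiOH) added = 0.2117 x 0.05238 = 0.01109 mol.
n(HBr) used = 0.1443 x 0.01683 = 0.002429 mol, which equals the excess n(LiOH).
So n(LiOH) consumed by the sample = 0.01109 - 0.002429 = 0.008660 mol.
n(H2C2O4) = 0.008660 / 2 = 0.004330 mol.
mass H2C2O4 = 0.004330 x 90.03 = 0.3898 g, so %H2C2O4 = 0.3898/0.4688 x 100 = 83.2%.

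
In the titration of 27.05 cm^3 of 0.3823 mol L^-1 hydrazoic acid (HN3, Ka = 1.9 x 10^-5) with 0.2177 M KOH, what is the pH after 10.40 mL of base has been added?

4.17

Initial n(HN3) = 0.3823 x 0.02705 = 0.01034 mol.
n(KOH) added = 0.2177 x 0.01040 = 0.002264 mol, converting that many moles of HN3 to N3-.
Remaining n(HN3) = 0.008077 mol; n(N3-) = 0.002264 mol.
By Henderson-Hasselbalch, pH = pKa + log([A^-]/[HA]) = 4.72 + log(0.002264/0.008077) = 4.72 + (-0.55) = 4.17.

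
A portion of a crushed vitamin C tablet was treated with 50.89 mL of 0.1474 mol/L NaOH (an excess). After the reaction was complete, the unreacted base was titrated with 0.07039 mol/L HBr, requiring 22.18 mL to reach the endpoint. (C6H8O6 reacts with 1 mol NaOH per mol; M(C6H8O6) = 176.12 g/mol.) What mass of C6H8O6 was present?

1.05 g

Total n(NaOH) added = 0.1474 x 0.05089 = 0.007501 mol.
n(HBr) used = 0.07039 x 0.02218 = 0.001561 mol, which equals the excess n(NaOH).
So n(NaOH) consumed by the sample = 0.007501 - 0.001561 = 0.005940 mol.
n(C6H8O6) = 0.005940 / 1 = 0.005940 mol.
mass = 0.005940 mol x 176.12 g/mol = 1.05 g.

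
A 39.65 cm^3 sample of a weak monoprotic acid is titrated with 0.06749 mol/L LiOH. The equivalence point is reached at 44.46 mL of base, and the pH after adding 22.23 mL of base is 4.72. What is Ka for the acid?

22.23 mL is half of the equivalence volume, so this is the half-equivalence point where [HA] = [A^-].
At half-equivalence pH = pKa, so pKa = 4.72.
Ka = 10^(-4.72) = 1.9 x 10^-5.

1.9 x 10^-5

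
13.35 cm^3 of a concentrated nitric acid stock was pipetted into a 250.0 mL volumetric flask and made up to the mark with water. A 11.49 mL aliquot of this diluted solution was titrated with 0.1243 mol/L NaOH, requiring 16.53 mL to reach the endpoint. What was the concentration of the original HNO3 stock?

n(NaOH) = 0.1243 x 0.01653 = 0.002055 mol.
n(HNO3) in the aliquot = 0.002055 mol.
[diluted HNO3] = 0.002055 / 0.01149 = 0.1788 M.
Dilution factor = 250.0/13.35 = 18.73, so [stock] = 0.1788 x 18.73 = 3.35 M.

3.35 M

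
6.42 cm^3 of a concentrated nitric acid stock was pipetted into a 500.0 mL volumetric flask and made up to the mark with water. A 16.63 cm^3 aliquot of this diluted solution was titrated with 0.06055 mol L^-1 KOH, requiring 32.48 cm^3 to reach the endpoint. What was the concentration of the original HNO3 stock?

9.21 M

n(KOH) = 0.06055 x 0.03248 = 0.001967 mol.
n(HNO3) in the aliquot = 0.001967 mol.
[diluted HNO3] = 0.001967 / 0.01663 = 0.1183 M.
Dilution factor = 500.0/6.420 = 77.88, so [stock] = 0.1183 x 77.88 = 9.21 M.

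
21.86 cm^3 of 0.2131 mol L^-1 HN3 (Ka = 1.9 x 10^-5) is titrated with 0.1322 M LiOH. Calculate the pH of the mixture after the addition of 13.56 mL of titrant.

4.52

Initial n(HN3) = 0.2131 x 0.02186 = 0.004658 mol.
n(LiOH) added = 0.1322 x 0.01356 = 0.001793 mol, converting that many moles of HN3 to N3-.
Remaining n(HN3) = 0.002866 mol; n(N3-) = 0.001793 mol.
By Henderson-Hasselbalch, pH = pKa + log([A^-]/[HA]) = 4.72 + log(0.001793/0.002866) = 4.72 + (-0.20) = 4.52.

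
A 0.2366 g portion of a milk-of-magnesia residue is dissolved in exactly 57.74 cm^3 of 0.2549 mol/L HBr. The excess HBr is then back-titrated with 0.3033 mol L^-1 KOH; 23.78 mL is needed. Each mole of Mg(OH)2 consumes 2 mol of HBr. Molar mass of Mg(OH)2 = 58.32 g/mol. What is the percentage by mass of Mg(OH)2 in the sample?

92.5%

Total n(HBr) added = 0.2549 x 0.05774 = 0.01472 mol.
n(KOH) used = 0.3033 x 0.02378 = 0.007212 mol, which equals the excess n(HBr).
So n(HBr) consumed by the sample = 0.01472 - 0.007212 = 0.007505 mol.
n(Mg(OH)2) = 0.007505 / 2 = 0.003753 mol.
mass Mg(OH)2 = 0.003753 x 58.32 = 0.2189 g, so %Mg(OH)2 = 0.2189/0.2366 x 100 = 92.5%.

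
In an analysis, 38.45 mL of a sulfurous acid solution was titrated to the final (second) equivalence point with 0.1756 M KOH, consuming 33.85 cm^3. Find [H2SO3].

0.0773 M

n(KOH) = 0.1756 x 0.03385 = 0.005944 mol.
At the final (second) equivalence point, 2 mol OH^- react per mol H2SO3, so n(H2SO3) = 0.005944 / 2 = 0.002972 mol.
[H2SO3] = 0.002972 / 0.03845 L = 0.0773 M.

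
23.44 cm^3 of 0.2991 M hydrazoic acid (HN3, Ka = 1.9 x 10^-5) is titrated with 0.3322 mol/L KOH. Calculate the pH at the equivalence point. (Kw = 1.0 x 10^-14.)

8.96

n(HN3) = 0.2991 x 0.02344 = 0.007011 mol; V(KOH) at equivalence = 0.007011/0.3322 = 0.02110 L.
At equivalence all the acid is converted to N3-; total volume = 0.02344 + 0.02110 = 0.04454 L, so [N3-] = 0.007011/0.04454 = 0.1574 M.
Kb = Kw/Ka = 1.0e-14 / 1.9 x 10^-5 = 5.26e-10.
[OH^-] = sqrt(Kb x [N3-]) = sqrt(5.26e-10 x 0.1574) = 9.10e-6 M.
pOH = 5.04, so pH = 14.00 - 5.04 = 8.96.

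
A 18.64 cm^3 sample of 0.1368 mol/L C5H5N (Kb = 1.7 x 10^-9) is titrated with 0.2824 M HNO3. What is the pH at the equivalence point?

n(C5H5N) = 0.1368 x 0.01864 = 0.002550 mol; V(HNO3) at equivalence = 0.002550/0.2824 = 0.009030 L.
At equivalence the base is fully converted to C5H5NH+; total volume = 0.02767 L, so [C5H5NH+] = 0.002550/0.02767 = 0.09216 M.
Ka(C5H5NH+) = Kw/Kb = 1.0e-14 / 1.7 x 10^-9 = 5.88e-6.
[H^+] = sqrt(Ka x [C5H5NH+]) = sqrt(5.88e-6 x 0.09216) = 0.000736 M.
pH = -log(0.000736) = 3.13.

3.13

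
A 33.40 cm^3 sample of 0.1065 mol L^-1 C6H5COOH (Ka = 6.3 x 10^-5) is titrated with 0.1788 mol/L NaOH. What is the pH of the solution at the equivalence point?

n(C6H5COOH) = 0.1065 x 0.03340 = 0.003557 mol; V(NaOH) at equivalence = 0.003557/0.1788 = 0.01989 L.
At equivalence all the acid is converted to C6H5COO-; total volume = 0.03340 + 0.01989 = 0.05329 L, so [C6H5COO-] = 0.003557/0.05329 = 0.06674 M.
Kb = Kw/Ka = 1.0e-14 / 6.3 x 10^-5 = 1.59e-10.
[OH^-] = sqrt(Kb x [C6H5COO-]) = sqrt(1.59e-10 x 0.06674) = 3.25e-6 M.
pOH = 5.49, so pH = 14.00 - 5.49 = 8.51.

8.51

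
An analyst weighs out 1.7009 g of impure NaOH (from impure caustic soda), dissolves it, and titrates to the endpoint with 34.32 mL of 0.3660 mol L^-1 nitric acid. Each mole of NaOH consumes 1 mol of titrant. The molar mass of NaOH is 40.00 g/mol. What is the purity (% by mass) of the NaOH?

29.5%

n(HNO3) = 0.3660 x 0.03432 = 0.01256 mol.
n(NaOH) = 0.01256 / 1 = 0.01256 mol.
mass of NaOH = 0.01256 x 40.00 = 0.5024 g.
% purity = 0.5024 / 1.7009 x 100 = 29.5%.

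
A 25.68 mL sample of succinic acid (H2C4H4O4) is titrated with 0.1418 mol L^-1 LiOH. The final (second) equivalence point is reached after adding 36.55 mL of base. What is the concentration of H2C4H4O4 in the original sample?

0.101 M

n(LiOH) = 0.1418 x 0.03655 = 0.005183 mol.
At the final (second) equivalence point, 2 mol OH^- react per mol H2C4H4O4, so n(H2C4H4O4) = 0.005183 / 2 = 0.002591 mol.
[H2C4H4O4] = 0.002591 / 0.02568 L = 0.101 M.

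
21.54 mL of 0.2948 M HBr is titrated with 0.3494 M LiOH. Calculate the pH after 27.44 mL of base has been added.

12.82

n(acid) = 0.2948 x 0.02154 = 0.006350 mol; n(LiOH) added = 0.3494 x 0.02744 = 0.009588 mol.
Base is in excess by 0.009588 - 0.006350 = 0.003238 mol in a total volume of 0.04898 L.
[OH^-] = 0.003238/0.04898 = 0.06610 M, so pOH = 1.18 and pH = 14.00 - 1.18 = 12.82.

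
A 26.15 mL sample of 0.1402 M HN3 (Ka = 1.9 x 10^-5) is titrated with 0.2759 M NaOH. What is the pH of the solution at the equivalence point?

8.84

n(HN3) = 0.1402 x 0.02615 = 0.003666 mol; V(NaOH) at equivalence = 0.003666/0.2759 = 0.01329 L.
At equivalence all the acid is converted to N3-; total volume = 0.02615 + 0.01329 = 0.03944 L, so [N3-] = 0.003666/0.03944 = 0.09296 M.
Kb = Kw/Ka = 1.0e-14 / 1.9 x 10^-5 = 5.26e-10.
[OH^-] = sqrt(Kb x [N3-]) = sqrt(5.26e-10 x 0.09296) = 6.99e-6 M.
pOH = 5.16, so pH = 14.00 - 5.16 = 8.84.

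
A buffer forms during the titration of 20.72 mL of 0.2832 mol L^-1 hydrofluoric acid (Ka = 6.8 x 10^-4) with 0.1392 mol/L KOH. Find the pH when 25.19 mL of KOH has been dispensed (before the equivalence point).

Initial n(HF) = 0.2832 x 0.02072 = 0.005868 mol.
n(KOH) added = 0.1392 x 0.02519 = 0.003506 mol, converting that many moles of HF to F-.
Remaining n(HF) = 0.002361 mol; n(F-) = 0.003506 mol.
By Henderson-Hasselbalch, pH = pKa + log([A^-]/[HA]) = 3.17 + log(0.003506/0.002361) = 3.17 + (+0.17) = 3.34.

3.34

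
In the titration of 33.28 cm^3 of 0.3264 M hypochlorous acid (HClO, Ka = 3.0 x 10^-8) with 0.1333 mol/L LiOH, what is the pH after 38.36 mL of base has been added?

Initial n(HClO) = 0.3264 x 0.03328 = 0.01086 mol.
n(LiOH) added = 0.1333 x 0.03836 = 0.005113 mol, converting that many moles of HClO to ClO-.
Remaining n(HClO) = 0.005749 mol; n(ClO-) = 0.005113 mol.
By Henderson-Hasselbalch, pH = pKa + log([A^-]/[HA]) = 7.52 + log(0.005113/0.005749) = 7.52 + (-0.05) = 7.47.

7.47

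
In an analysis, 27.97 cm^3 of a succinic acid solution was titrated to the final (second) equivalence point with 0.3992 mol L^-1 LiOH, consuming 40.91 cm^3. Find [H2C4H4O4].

n(LiOH) = 0.3992 x 0.04091 = 0.01633 mol.
At the final (second) equivalence point, 2 mol OH^- react per mol H2C4H4O4, so n(H2C4H4O4) = 0.01633 / 2 = 0.008166 mol.
[H2C4H4O4] = 0.008166 / 0.02797 L = 0.292 M.

0.292 M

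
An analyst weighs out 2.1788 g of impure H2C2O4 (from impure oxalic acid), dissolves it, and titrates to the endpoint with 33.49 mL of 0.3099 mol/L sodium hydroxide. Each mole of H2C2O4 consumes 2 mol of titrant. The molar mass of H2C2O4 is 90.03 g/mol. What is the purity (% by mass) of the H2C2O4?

n(NaOH) = 0.3099 x 0.03349 = 0.01038 mol.
n(H2C2O4) = 0.01038 / 2 = 0.005189 mol.
mass of H2C2O4 = 0.005189 x 90.03 = 0.4672 g.
% purity = 0.4672 / 2.1788 x 100 = 21.4%.

21.4%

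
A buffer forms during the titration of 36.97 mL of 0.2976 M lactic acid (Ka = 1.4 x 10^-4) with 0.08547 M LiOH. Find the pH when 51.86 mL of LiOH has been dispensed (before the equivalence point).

3.68

Initial n(HC3H5O3) = 0.2976 x 0.03697 = 0.01100 mol.
n(LiOH) added = 0.08547 x 0.05186 = 0.004432 mol, converting that many moles of HC3H5O3 to C3H5O3-.
Remaining n(HC3H5O3) = 0.006570 mol; n(C3H5O3-) = 0.004432 mol.
By Henderson-Hasselbalch, pH = pKa + log([A^-]/[HA]) = 3.85 + log(0.004432/0.006570) = 3.85 + (-0.17) = 3.68.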